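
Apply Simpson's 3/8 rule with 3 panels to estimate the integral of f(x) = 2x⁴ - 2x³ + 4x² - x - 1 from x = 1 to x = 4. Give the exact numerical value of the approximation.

h = (4 − 1)/3 = 1.
Nodes x₀,…,x₃ = 1, 2, 3, 4.
f(x) = 2x⁴ - 2x³ + 4x² - x - 1: f₀=2, f₁=29, f₂=140, f₃=443.
(3h/8)·[f₀ + 3f₁ + 3f₂ + f₃] = 0.375·(952) = 357.

357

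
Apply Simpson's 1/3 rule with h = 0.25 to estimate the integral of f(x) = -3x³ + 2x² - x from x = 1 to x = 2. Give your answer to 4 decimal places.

h = (2 − 1)/4 = 0.25.
Nodes x₀,…,x₄ = 1, 1.25, 1.5, 1.75, 2.
f(x) = -3x³ + 2x² - x: f₀=-2, f₁=-3.984375, f₂=-7.125, f₃=-11.703125, f₄=-18.
(h/3)·[f₀ + 4f₁ + 2f₂ + 4f₃ + f₄] = 0.083333·(-97) = -8.0833.

-8.0833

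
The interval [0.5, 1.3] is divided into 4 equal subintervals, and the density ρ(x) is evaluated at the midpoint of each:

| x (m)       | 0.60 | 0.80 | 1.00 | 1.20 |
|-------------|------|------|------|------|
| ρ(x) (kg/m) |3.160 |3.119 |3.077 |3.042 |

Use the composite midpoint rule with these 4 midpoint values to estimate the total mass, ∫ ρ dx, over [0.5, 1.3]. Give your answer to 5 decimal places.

2.47960

h = 0.2, n = 4.
h·[y(m₁) + y(m₂) + y(m₃) + y(m₄)] = 0.2·(12.398) = 2.47960.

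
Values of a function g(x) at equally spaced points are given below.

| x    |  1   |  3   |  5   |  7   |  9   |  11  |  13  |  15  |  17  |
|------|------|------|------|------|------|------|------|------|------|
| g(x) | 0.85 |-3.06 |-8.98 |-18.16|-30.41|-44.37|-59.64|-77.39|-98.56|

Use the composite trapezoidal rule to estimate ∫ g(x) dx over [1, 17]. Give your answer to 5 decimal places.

h = 2, n = 8.
(h/2)·[y₀ + 2y₁ + 2y₂ + 2y₃ + 2y₄ + 2y₅ + 2y₆ + 2y₇ + y₈] = 1·(-581.73) = -581.73000.

-581.73000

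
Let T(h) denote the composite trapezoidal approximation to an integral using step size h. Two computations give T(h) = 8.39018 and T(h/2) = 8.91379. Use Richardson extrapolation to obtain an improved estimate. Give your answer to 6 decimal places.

9.088327

R = (4·T(h/2) − T(h)) / 3 = (4·8.91379 − 8.39018)/3 = (27.26498)/3 = 9.088327.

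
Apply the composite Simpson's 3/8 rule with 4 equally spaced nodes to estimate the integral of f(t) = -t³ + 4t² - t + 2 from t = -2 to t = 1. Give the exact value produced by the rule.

h = (1 − (-2))/3 = 1.
Nodes t₀,…,t₃ = -2, -1, 0, 1.
f(t) = -t³ + 4t² - t + 2: f₀=28, f₁=8, f₂=2, f₃=4.
(3h/8)·[f₀ + 3f₁ + 3f₂ + f₃] = 0.375·(62) = 23.25.

23.25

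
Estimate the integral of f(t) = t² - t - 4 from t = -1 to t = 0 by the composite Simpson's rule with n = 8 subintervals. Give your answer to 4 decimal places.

h = (0 − (-1))/8 = 0.125.
Nodes t₀,…,t₈ = -1, -0.875, -0.75, -0.625, -0.5, -0.375, -0.25, -0.125, 0.
f(t) = t² - t - 4: f₀=-2, f₁=-2.359375, f₂=-2.6875, f₃=-2.984375, f₄=-3.25, f₅=-3.484375, f₆=-3.6875, f₇=-3.859375, f₈=-4.
(h/3)·[f₀ + 4f₁ + 2f₂ + 4f₃ + 2f₄ + 4f₅ + 2f₆ + 4f₇ + f₈] = 0.041667·(-76) = -3.1667.

-3.1667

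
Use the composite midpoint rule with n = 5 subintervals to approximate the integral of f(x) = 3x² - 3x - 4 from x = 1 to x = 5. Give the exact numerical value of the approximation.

71.36

h = (5 − 1)/5 = 0.8.
Midpoints m₁,…,m₅ = 1.4, 2.2, 3, 3.8, 4.6.
f(m₁)=-2.32, f(m₂)=3.92, f(m₃)=14, f(m₄)=27.92, f(m₅)=45.68.
h·[f(m₁) + f(m₂) + f(m₃) + f(m₄) + f(m₅)] = 0.8·(89.2) = 71.36.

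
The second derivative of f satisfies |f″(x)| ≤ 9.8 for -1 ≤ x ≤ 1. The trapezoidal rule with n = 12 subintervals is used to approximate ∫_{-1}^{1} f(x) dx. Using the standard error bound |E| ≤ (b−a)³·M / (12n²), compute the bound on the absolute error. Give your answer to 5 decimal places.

|E| ≤ (2)³·9.8 / (12·12²) = 78.4/1728 = 0.04537.

0.04537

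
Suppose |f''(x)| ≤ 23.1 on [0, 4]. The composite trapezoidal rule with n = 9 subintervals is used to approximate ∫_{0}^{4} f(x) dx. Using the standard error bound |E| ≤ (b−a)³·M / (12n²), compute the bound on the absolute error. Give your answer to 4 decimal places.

1.5210

|E| ≤ (4)³·23.1 / (12·9²) = 1478.4/972 = 1.5210.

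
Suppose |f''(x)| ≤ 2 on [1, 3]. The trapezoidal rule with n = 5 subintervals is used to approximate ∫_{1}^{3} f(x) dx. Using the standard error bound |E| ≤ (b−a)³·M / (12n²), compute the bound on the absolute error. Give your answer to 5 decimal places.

0.05333

|E| ≤ (2)³·2 / (12·5²) = 16/300 = 0.05333.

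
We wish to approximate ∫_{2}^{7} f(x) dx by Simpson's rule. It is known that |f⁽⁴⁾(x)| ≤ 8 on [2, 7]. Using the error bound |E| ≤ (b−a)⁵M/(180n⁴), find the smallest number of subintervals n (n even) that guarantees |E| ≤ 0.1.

Need 25000/(180n⁴) ≤ 0.1.
n⁴ ≥ 25000/(180·0.1) = 1388.89 ⇒ n ≥ 6.1047, so the smallest even n is 8. (n must be even for Simpson's rule.)

8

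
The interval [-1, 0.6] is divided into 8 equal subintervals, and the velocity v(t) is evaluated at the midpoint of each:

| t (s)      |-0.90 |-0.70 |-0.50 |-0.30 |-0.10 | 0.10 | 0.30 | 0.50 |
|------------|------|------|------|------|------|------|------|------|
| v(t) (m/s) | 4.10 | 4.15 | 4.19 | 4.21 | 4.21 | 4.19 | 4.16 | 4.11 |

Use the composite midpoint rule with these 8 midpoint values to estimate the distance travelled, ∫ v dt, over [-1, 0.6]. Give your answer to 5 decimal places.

h = 0.2, n = 8.
h·[y(m₁) + y(m₂) + y(m₃) + y(m₄) + y(m₅) + y(m₆) + y(m₇) + y(m₈)] = 0.2·(33.32) = 6.66400.

6.66400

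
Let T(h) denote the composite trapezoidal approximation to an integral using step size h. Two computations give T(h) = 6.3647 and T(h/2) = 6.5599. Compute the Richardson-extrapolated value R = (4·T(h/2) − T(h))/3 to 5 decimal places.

R = (4·T(h/2) − T(h)) / 3 = (4·6.5599 − 6.3647)/3 = (19.8749)/3 = 6.62497.

6.62497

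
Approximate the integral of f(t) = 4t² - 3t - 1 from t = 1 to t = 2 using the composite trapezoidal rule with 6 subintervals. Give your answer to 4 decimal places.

3.8519

h = (2 − 1)/6 = 0.166667.
Nodes t₀,…,t₆ = 1, 1.166667, 1.333333, 1.5, 1.666667, 1.833333, 2.
f(t) = 4t² - 3t - 1: f₀=0, f₁=0.944444, f₂=2.111111, f₃=3.5, f₄=5.111111, f₅=6.944444, f₆=9.
(h/2)·[f₀ + 2f₁ + 2f₂ + 2f₃ + 2f₄ + 2f₅ + f₆] = 0.083333·(46.222222) = 3.8519.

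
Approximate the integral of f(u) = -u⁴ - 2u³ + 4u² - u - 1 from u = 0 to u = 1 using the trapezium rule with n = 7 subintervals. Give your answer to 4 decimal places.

h = (1 − 0)/7 = 0.142857.
Nodes u₀,…,u₇ = 0, 0.142857, 0.285714, 0.428571, 0.571429, 0.714286, 0.857143, 1.
f(u) = -u⁴ - 2u³ + 4u² - u - 1: f₀=-1, f₁=-1.067472, f₂=-1.012495, f₃=-0.885048, f₄=-0.745106, f₅=-0.662641, f₆=-0.717618, f₇=-1.
(h/2)·[f₀ + 2f₁ + 2f₂ + 2f₃ + 2f₄ + 2f₅ + 2f₆ + f₇] = 0.071429·(-12.180758) = -0.8701.

-0.8701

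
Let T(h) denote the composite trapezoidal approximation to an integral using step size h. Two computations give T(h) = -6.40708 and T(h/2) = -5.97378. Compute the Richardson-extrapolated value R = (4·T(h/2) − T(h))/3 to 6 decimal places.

-5.829347

R = (4·T(h/2) − T(h)) / 3 = (4·(-5.97378) − (-6.40708))/3 = (-17.48804)/3 = -5.829347.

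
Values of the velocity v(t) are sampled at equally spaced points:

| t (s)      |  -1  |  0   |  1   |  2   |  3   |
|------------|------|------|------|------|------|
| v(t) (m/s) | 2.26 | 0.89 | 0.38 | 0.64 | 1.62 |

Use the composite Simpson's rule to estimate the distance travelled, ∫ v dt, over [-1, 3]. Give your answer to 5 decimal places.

h = 1, n = 4.
(h/3)·[y₀ + 4y₁ + 2y₂ + 4y₃ + y₄] = 0.333333·(10.76) = 3.58667.

3.58667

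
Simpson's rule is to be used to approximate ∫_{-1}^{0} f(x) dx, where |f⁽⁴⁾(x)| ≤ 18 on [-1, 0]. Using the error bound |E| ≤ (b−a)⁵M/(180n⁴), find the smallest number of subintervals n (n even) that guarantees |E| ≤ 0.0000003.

26

Need 18/(180n⁴) ≤ 0.0000003.
n⁴ ≥ 18/(180·0.0000003) = 333333 ⇒ n ≥ 24.0281, so the smallest even n is 26. (n must be even for Simpson's rule.)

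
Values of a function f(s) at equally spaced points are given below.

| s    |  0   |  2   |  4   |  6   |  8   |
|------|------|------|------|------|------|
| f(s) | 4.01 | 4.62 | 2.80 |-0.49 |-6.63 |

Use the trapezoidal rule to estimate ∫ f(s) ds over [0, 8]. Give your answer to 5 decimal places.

h = 2, n = 4.
(h/2)·[y₀ + 2y₁ + 2y₂ + 2y₃ + y₄] = 1·(11.24) = 11.24000.

11.24000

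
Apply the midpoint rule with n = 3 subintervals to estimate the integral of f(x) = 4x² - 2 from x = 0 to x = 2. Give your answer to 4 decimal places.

6.3704

h = (2 − 0)/3 = 0.666667.
Midpoints m₁,…,m₃ = 0.333333, 1, 1.666667.
f(m₁)=-1.555556, f(m₂)=2, f(m₃)=9.111111.
h·[f(m₁) + f(m₂) + f(m₃)] = 0.666667·(9.555556) = 6.3704.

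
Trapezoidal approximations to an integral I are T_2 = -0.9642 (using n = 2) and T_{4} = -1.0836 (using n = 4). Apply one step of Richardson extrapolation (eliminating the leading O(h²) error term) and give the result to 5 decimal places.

-1.12340

R = (4·T_{4} − T_2) / 3 = (4·(-1.0836) − (-0.9642))/3 = (-3.3702)/3 = -1.12340.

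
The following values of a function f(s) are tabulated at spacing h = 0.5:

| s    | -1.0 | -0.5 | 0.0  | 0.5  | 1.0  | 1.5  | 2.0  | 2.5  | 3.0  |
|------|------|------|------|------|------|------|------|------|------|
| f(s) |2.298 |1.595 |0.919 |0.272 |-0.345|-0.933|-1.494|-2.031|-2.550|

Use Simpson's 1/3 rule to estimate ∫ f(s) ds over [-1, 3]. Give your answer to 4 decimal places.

h = 0.5, n = 8.
(h/3)·[y₀ + 4y₁ + 2y₂ + 4y₃ + 2y₄ + 4y₅ + 2y₆ + 4y₇ + y₈] = 0.166667·(-6.480) = -1.0800.

-1.0800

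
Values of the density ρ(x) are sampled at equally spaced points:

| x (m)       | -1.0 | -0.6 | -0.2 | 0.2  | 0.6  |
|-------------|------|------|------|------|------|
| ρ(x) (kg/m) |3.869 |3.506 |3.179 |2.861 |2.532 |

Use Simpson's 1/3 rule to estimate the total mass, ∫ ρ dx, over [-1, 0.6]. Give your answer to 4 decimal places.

5.0969

h = 0.4, n = 4.
(h/3)·[y₀ + 4y₁ + 2y₂ + 4y₃ + y₄] = 0.133333·(38.227) = 5.0969.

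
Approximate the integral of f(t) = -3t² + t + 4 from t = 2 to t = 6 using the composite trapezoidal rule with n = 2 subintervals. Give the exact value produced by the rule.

-184

h = (6 − 2)/2 = 2.
Nodes t₀,…,t₂ = 2, 4, 6.
f(t) = -3t² + t + 4: f₀=-6, f₁=-40, f₂=-98.
(h/2)·[f₀ + 2f₁ + f₂] = 1·(-184) = -184.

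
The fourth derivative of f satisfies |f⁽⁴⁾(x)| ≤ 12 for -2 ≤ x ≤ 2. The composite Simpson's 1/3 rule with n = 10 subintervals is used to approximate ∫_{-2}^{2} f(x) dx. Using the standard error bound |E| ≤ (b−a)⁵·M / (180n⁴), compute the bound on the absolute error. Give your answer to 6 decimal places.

|E| ≤ (4)⁵·12 / (180·10⁴) = 12288/1800000 = 0.006827.

0.006827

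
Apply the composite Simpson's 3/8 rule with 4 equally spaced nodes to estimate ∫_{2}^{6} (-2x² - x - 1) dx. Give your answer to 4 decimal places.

h = (6 − 2)/3 = 1.333333.
Nodes x₀,…,x₃ = 2, 3.333333, 4.666667, 6.
f(x) = -2x² - x - 1: f₀=-11, f₁=-26.555556, f₂=-49.222222, f₃=-79.
(3h/8)·[f₀ + 3f₁ + 3f₂ + f₃] = 0.5·(-317.333333) = -158.6667.

-158.6667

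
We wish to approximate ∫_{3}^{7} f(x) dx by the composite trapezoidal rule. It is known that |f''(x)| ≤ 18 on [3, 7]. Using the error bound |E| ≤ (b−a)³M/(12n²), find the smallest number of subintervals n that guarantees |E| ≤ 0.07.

38

Need 1152/(12n²) ≤ 0.07.
n² ≥ 1152/(12·0.07) = 1371.43 ⇒ n ≥ 37.0328, so the smallest n is 38.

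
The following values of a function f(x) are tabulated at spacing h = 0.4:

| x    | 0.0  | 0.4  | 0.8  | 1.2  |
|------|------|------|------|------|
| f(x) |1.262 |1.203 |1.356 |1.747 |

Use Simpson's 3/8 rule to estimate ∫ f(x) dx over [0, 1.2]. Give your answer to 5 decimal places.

h = 0.4, n = 3.
(3h/8)·[y₀ + 3y₁ + 3y₂ + y₃] = 0.15·(10.686) = 1.60290.

1.60290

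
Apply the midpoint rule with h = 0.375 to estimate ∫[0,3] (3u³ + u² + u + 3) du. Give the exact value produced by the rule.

h = (3 − 0)/8 = 0.375.
Midpoints m₁,…,m₈ = 0.1875, 0.5625, 0.9375, 1.3125, 1.6875, 2.0625, 2.4375, 2.8125.
f(m₁)=3.242431640625, f(m₂)=4.412841796875, f(m₃)=7.288330078125, f(m₄)=12.818115234375, f(m₅)=21.951416015625, f(m₆)=35.637451171875, f(m₇)=54.825439453125, f(m₈)=80.464599609375.
h·[f(m₁) + f(m₂) + f(m₃) + f(m₄) + f(m₅) + f(m₆) + f(m₇) + f(m₈)] = 0.375·(220.640625) = 82.740234375.

82.740234375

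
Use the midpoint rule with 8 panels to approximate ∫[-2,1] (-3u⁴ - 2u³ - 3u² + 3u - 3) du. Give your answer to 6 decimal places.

h = (1 − (-2))/8 = 0.375.
Midpoints m₁,…,m₈ = -1.8125, -1.4375, -1.0625, -0.6875, -0.3125, 0.0625, 0.4375, 0.8125.
f(m₁)=-38.7610321044921875, f(m₂)=-20.3809051513671875, f(m₃)=-10.9985809326171875, f(m₄)=-6.5007781982421875, f(m₅)=-4.1980438232421875, f(m₆)=-2.8247528076171875, f(m₇)=-2.5391082763671875, f(m₈)=-4.9231414794921875.
h·[f(m₁) + f(m₂) + f(m₃) + f(m₄) + f(m₅) + f(m₆) + f(m₇) + f(m₈)] = 0.375·(-91.1263427734375) = -34.172379.

-34.172379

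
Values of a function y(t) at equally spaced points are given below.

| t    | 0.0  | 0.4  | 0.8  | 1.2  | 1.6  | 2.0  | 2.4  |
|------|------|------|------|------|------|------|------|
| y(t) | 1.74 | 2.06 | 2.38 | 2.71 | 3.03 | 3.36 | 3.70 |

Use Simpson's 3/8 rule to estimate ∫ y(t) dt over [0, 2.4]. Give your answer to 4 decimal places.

h = 0.4, n = 6.
(3h/8)·[y₀ + 3y₁ + 3y₂ + 2y₃ + 3y₄ + 3y₅ + y₆] = 0.15·(43.35) = 6.5025.

6.5025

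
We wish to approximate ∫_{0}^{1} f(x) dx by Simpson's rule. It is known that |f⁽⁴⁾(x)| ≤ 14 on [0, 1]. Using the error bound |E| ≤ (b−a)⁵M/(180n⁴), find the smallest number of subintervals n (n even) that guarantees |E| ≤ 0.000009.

Need 14/(180n⁴) ≤ 0.000009.
n⁴ ≥ 14/(180·0.000009) = 8641.98 ⇒ n ≥ 9.6417, so the smallest even n is 10. (n must be even for Simpson's rule.)

10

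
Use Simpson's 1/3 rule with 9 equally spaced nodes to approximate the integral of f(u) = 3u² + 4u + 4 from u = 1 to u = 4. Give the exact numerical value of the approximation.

h = (4 − 1)/8 = 0.375.
Nodes u₀,…,u₈ = 1, 1.375, 1.75, 2.125, 2.5, 2.875, 3.25, 3.625, 4.
f(u) = 3u² + 4u + 4: f₀=11, f₁=15.171875, f₂=20.1875, f₃=26.046875, f₄=32.75, f₅=40.296875, f₆=48.6875, f₇=57.921875, f₈=68.
(h/3)·[f₀ + 4f₁ + 2f₂ + 4f₃ + 2f₄ + 4f₅ + 2f₆ + 4f₇ + f₈] = 0.125·(840) = 105.

105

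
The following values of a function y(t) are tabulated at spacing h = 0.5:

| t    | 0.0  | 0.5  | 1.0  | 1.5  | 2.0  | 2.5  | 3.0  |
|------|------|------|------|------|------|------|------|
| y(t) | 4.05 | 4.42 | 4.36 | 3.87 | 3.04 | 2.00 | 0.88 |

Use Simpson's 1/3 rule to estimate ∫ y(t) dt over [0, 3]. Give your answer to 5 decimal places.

h = 0.5, n = 6.
(h/3)·[y₀ + 4y₁ + 2y₂ + 4y₃ + 2y₄ + 4y₅ + y₆] = 0.166667·(60.89) = 10.14833.

10.14833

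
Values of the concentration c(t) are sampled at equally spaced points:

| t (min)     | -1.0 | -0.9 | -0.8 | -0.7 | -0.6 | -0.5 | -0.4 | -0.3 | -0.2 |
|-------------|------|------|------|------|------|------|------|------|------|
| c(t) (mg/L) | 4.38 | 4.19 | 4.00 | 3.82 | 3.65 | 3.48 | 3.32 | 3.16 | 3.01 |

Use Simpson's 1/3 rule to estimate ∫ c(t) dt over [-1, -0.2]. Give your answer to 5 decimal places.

h = 0.1, n = 8.
(h/3)·[y₀ + 4y₁ + 2y₂ + 4y₃ + 2y₄ + 4y₅ + 2y₆ + 4y₇ + y₈] = 0.033333·(87.93) = 2.93100.

2.93100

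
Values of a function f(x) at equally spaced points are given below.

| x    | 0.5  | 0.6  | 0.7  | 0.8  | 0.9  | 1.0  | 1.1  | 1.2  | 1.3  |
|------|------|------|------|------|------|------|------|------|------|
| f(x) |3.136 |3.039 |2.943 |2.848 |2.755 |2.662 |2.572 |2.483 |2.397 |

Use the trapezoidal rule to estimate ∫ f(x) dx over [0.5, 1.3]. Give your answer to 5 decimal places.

2.20685

h = 0.1, n = 8.
(h/2)·[y₀ + 2y₁ + 2y₂ + 2y₃ + 2y₄ + 2y₅ + 2y₆ + 2y₇ + y₈] = 0.05·(44.137) = 2.20685.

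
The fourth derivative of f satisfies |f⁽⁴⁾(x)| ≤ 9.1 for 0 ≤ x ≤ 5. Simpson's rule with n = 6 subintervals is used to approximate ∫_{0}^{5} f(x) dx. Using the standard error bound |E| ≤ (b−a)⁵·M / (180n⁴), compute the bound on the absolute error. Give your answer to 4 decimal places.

|E| ≤ (5)⁵·9.1 / (180·6⁴) = 28437.5/233280 = 0.1219.

0.1219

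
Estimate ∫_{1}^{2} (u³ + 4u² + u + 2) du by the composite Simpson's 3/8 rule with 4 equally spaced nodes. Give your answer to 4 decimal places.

h = (2 − 1)/3 = 0.333333.
Nodes u₀,…,u₃ = 1, 1.333333, 1.666667, 2.
f(u) = u³ + 4u² + u + 2: f₀=8, f₁=12.814815, f₂=19.407407, f₃=28.
(3h/8)·[f₀ + 3f₁ + 3f₂ + f₃] = 0.125·(132.666667) = 16.5833.

16.5833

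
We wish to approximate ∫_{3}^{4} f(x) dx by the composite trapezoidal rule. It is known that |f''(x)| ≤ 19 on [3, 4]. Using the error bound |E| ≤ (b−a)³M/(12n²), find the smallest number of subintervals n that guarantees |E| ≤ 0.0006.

Need 19/(12n²) ≤ 0.0006.
n² ≥ 19/(12·0.0006) = 2638.89 ⇒ n ≥ 51.3701, so the smallest n is 52.

52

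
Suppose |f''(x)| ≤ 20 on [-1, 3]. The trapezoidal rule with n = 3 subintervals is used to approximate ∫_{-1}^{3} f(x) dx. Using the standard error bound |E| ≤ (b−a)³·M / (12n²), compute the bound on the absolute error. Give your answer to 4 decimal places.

11.8519

|E| ≤ (4)³·20 / (12·3²) = 1280/108 = 11.8519.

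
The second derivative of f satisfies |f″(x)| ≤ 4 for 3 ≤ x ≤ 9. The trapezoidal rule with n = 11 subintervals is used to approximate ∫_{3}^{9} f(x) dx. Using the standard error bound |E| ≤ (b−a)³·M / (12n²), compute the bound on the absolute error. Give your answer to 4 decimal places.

0.5950

|E| ≤ (6)³·4 / (12·11²) = 864/1452 = 0.5950.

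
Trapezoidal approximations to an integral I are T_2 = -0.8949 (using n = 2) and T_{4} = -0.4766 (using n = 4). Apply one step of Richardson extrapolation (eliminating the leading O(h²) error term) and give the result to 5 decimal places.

-0.33717

R = (4·T_{4} − T_2) / 3 = (4·(-0.4766) − (-0.8949))/3 = (-1.0115)/3 = -0.33717.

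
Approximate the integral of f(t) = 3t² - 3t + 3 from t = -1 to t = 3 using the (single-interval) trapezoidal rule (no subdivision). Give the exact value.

60

T = (b−a)/2 · [f(-1) + f(3)] = 2·[9 + 21] = 60.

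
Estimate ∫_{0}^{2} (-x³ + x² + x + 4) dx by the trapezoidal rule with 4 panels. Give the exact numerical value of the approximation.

h = (2 − 0)/4 = 0.5.
Nodes x₀,…,x₄ = 0, 0.5, 1, 1.5, 2.
f(x) = -x³ + x² + x + 4: f₀=4, f₁=4.625, f₂=5, f₃=4.375, f₄=2.
(h/2)·[f₀ + 2f₁ + 2f₂ + 2f₃ + f₄] = 0.25·(34) = 8.5.

8.5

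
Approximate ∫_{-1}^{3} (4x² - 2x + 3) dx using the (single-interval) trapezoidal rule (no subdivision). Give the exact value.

84

T = (b−a)/2 · [f(-1) + f(3)] = 2·[9 + 33] = 84.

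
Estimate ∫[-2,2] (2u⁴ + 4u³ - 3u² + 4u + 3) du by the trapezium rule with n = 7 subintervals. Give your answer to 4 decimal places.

24.4015

h = (2 − (-2))/7 = 0.571429.
Nodes u₀,…,u₇ = -2, -1.428571, -0.857143, -0.285714, 0.285714, 0.857143, 1.428571, 2.
f(u) = 2u⁴ + 4u³ - 3u² + 4u + 3: f₀=-17, f₁=-12.168680, f₂=-4.072053, f₃=1.532278, f₄=4.004581, f₅=7.822990, f₆=22.583507, f₇=63.
(h/2)·[f₀ + 2f₁ + 2f₂ + 2f₃ + 2f₄ + 2f₅ + 2f₆ + f₇] = 0.285714·(85.405248) = 24.4015.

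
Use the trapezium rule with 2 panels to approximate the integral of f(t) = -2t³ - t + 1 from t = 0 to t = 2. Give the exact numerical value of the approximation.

-10

h = (2 − 0)/2 = 1.
Nodes t₀,…,t₂ = 0, 1, 2.
f(t) = -2t³ - t + 1: f₀=1, f₁=-2, f₂=-17.
(h/2)·[f₀ + 2f₁ + f₂] = 0.5·(-20) = -10.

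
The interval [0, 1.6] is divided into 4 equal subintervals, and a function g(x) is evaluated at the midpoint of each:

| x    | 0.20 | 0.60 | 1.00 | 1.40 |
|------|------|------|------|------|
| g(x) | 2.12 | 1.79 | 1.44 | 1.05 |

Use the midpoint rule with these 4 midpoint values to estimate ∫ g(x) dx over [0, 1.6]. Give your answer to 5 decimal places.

h = 0.4, n = 4.
h·[y(m₁) + y(m₂) + y(m₃) + y(m₄)] = 0.4·(6.40) = 2.56000.

2.56000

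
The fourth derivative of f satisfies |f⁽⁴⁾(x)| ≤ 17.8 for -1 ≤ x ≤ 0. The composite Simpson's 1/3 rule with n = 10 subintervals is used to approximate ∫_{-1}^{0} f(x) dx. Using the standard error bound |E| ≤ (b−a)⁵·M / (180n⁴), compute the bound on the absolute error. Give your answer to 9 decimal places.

|E| ≤ (1)⁵·17.8 / (180·10⁴) = 17.8/1800000 = 0.000009889.

0.000009889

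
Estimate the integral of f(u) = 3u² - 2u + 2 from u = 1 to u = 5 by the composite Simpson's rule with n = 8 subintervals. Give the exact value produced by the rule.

h = (5 − 1)/8 = 0.5.
Nodes u₀,…,u₈ = 1, 1.5, 2, 2.5, 3, 3.5, 4, 4.5, 5.
f(u) = 3u² - 2u + 2: f₀=3, f₁=5.75, f₂=10, f₃=15.75, f₄=23, f₅=31.75, f₆=42, f₇=53.75, f₈=67.
(h/3)·[f₀ + 4f₁ + 2f₂ + 4f₃ + 2f₄ + 4f₅ + 2f₆ + 4f₇ + f₈] = 0.166667·(648) = 108.

108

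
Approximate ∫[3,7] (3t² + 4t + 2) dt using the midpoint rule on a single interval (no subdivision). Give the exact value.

M = (b−a)·f(5) = 4·(97) = 388.

388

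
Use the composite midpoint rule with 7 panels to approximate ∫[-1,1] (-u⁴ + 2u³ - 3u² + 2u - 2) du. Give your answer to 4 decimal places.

-6.3324

h = (1 − (-1))/7 = 0.285714.
Midpoints m₁,…,m₇ = -0.857143, -0.571429, -0.285714, 0, 0.285714, 0.571429, 0.857143.
f(m₁)=-7.717618, f(m₂)=-4.602249, f(m₃)=-2.869638, f(m₄)=-2, f(m₅)=-1.633486, f(m₆)=-1.570179, f(m₇)=-1.770096.
h·[f(m₁) + f(m₂) + f(m₃) + f(m₄) + f(m₅) + f(m₆) + f(m₇)] = 0.285714·(-22.163265) = -6.3324.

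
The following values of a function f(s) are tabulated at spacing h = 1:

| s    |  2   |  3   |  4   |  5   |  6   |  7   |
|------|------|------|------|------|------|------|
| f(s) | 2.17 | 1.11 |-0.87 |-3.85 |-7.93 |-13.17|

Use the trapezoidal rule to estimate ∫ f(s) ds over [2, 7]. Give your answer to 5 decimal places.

h = 1, n = 5.
(h/2)·[y₀ + 2y₁ + 2y₂ + 2y₃ + 2y₄ + y₅] = 0.5·(-34.08) = -17.04000.

-17.04000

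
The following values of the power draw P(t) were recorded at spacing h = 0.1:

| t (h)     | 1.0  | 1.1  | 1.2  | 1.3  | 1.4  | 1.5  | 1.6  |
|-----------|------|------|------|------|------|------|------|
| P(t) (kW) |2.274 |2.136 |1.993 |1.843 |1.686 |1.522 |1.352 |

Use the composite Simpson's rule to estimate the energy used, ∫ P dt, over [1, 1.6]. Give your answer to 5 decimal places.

h = 0.1, n = 6.
(h/3)·[y₀ + 4y₁ + 2y₂ + 4y₃ + 2y₄ + 4y₅ + y₆] = 0.033333·(32.988) = 1.09960.

1.09960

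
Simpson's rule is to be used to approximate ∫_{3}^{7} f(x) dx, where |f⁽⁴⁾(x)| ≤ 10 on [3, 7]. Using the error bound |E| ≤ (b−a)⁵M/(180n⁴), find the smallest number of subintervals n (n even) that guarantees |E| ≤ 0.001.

16

Need 10240/(180n⁴) ≤ 0.001.
n⁴ ≥ 10240/(180·0.001) = 56888.9 ⇒ n ≥ 15.4439, so the smallest even n is 16. (n must be even for Simpson's rule.)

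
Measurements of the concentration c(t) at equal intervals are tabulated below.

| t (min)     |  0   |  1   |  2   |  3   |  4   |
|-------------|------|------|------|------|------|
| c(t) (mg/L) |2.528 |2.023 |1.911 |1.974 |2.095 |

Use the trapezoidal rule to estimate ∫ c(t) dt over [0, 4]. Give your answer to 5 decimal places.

8.21950

h = 1, n = 4.
(h/2)·[y₀ + 2y₁ + 2y₂ + 2y₃ + y₄] = 0.5·(16.439) = 8.21950.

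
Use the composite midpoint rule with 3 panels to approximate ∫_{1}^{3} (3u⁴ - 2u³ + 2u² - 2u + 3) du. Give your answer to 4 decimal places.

115.5309

h = (3 − 1)/3 = 0.666667.
Midpoints m₁,…,m₃ = 1.333333, 2, 2.666667.
f(m₁)=8.629630, f(m₂)=39, f(m₃)=125.666667.
h·[f(m₁) + f(m₂) + f(m₃)] = 0.666667·(173.296296) = 115.5309.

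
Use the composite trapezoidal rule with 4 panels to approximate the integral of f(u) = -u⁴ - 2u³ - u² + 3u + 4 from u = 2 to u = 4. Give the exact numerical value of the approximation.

h = (4 − 2)/4 = 0.5.
Nodes u₀,…,u₄ = 2, 2.5, 3, 3.5, 4.
f(u) = -u⁴ - 2u³ - u² + 3u + 4: f₀=-26, f₁=-65.0625, f₂=-131, f₃=-233.5625, f₄=-384.
(h/2)·[f₀ + 2f₁ + 2f₂ + 2f₃ + f₄] = 0.25·(-1269.25) = -317.3125.

-317.3125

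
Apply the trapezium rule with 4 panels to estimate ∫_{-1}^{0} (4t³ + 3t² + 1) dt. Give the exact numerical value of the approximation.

h = (0 − (-1))/4 = 0.25.
Nodes t₀,…,t₄ = -1, -0.75, -0.5, -0.25, 0.
f(t) = 4t³ + 3t² + 1: f₀=0, f₁=1, f₂=1.25, f₃=1.125, f₄=1.
(h/2)·[f₀ + 2f₁ + 2f₂ + 2f₃ + f₄] = 0.125·(7.75) = 0.96875.

0.96875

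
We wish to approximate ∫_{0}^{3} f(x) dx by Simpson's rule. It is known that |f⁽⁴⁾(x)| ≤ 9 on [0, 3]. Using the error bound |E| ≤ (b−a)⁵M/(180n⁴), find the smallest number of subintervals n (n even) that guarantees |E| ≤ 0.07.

Need 2187/(180n⁴) ≤ 0.07.
n⁴ ≥ 2187/(180·0.07) = 173.571 ⇒ n ≥ 3.6297, so the smallest even n is 4. (n must be even for Simpson's rule.)

4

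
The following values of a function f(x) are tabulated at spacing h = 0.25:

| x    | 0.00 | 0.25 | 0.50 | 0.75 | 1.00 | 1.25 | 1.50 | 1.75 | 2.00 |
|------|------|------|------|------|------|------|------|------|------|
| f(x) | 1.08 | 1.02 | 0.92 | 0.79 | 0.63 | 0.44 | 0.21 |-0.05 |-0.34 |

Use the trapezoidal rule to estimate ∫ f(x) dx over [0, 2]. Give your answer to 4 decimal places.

1.0825

h = 0.25, n = 8.
(h/2)·[y₀ + 2y₁ + 2y₂ + 2y₃ + 2y₄ + 2y₅ + 2y₆ + 2y₇ + y₈] = 0.125·(8.66) = 1.0825.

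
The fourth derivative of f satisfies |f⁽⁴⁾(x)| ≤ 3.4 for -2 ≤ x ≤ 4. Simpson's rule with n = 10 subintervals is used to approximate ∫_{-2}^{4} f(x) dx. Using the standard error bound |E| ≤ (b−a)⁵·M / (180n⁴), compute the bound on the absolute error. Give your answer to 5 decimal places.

0.01469

|E| ≤ (6)⁵·3.4 / (180·10⁴) = 26438.4/1800000 = 0.01469.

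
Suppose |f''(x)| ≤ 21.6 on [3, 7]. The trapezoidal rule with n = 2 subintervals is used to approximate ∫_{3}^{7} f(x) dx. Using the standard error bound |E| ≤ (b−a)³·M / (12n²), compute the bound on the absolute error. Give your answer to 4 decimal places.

|E| ≤ (4)³·21.6 / (12·2²) = 1382.4/48 = 28.8000.

28.8000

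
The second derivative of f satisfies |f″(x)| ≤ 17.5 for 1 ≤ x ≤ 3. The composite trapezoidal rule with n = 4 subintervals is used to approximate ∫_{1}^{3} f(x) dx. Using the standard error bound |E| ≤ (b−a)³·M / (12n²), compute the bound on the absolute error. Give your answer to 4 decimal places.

|E| ≤ (2)³·17.5 / (12·4²) = 140/192 = 0.7292.

0.7292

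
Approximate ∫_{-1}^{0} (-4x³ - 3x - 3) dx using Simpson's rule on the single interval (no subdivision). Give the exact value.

-0.5

S = (b−a)/6 · [f(-1) + 4f(-0.5) + f(0)] = 0.166667·[4 + 4·(-1) + (-3)] = -0.5.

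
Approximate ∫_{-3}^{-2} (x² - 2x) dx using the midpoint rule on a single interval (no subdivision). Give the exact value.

M = (b−a)·f(-2.5) = 1·(11.25) = 11.25.

11.25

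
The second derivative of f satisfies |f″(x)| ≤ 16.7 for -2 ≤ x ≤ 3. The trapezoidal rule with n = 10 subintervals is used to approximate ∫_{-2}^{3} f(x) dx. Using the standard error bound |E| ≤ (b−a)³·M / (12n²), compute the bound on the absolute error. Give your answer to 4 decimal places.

1.7396

|E| ≤ (5)³·16.7 / (12·10²) = 2087.5/1200 = 1.7396.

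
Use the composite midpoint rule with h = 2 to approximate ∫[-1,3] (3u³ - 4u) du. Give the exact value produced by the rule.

h = (3 − (-1))/2 = 2.
Midpoints m₁,…,m₂ = 0, 2.
f(m₁)=0, f(m₂)=16.
h·[f(m₁) + f(m₂)] = 2·(16) = 32.

32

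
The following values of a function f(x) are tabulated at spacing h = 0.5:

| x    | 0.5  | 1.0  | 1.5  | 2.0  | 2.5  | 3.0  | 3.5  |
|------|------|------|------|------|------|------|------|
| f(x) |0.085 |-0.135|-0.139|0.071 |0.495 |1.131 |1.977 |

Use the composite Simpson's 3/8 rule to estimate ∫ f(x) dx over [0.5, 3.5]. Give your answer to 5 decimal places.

1.17375

h = 0.5, n = 6.
(3h/8)·[y₀ + 3y₁ + 3y₂ + 2y₃ + 3y₄ + 3y₅ + y₆] = 0.1875·(6.260) = 1.17375.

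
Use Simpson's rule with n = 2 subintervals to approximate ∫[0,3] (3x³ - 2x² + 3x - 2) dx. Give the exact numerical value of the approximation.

h = (3 − 0)/2 = 1.5.
Nodes x₀,…,x₂ = 0, 1.5, 3.
f(x) = 3x³ - 2x² + 3x - 2: f₀=-2, f₁=8.125, f₂=70.
(h/3)·[f₀ + 4f₁ + f₂] = 0.5·(100.5) = 50.25.

50.25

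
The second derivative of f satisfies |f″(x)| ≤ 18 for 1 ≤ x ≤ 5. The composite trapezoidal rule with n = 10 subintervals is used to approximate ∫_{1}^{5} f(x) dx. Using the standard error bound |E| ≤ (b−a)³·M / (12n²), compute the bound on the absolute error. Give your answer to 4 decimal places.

|E| ≤ (4)³·18 / (12·10²) = 1152/1200 = 0.9600.

0.9600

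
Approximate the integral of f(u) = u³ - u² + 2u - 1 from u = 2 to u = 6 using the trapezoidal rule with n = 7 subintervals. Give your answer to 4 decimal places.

281.0612

h = (6 − 2)/7 = 0.571429.
Nodes u₀,…,u₇ = 2, 2.571429, 3.142857, 3.714286, 4.285714, 4.857143, 5.428571, 6.
f(u) = u³ - u² + 2u - 1: f₀=7, f₁=14.533528, f₂=26.451895, f₃=43.874636, f₄=67.921283, f₅=99.711370, f₆=140.364431, f₇=191.
(h/2)·[f₀ + 2f₁ + 2f₂ + 2f₃ + 2f₄ + 2f₅ + 2f₆ + f₇] = 0.285714·(983.714286) = 281.0612.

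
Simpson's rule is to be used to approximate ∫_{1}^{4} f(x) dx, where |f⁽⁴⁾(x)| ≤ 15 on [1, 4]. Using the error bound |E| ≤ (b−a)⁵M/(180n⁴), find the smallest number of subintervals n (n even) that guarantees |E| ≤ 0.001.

12

Need 3645/(180n⁴) ≤ 0.001.
n⁴ ≥ 3645/(180·0.001) = 20250 ⇒ n ≥ 11.9291, so the smallest even n is 12. (n must be even for Simpson's rule.)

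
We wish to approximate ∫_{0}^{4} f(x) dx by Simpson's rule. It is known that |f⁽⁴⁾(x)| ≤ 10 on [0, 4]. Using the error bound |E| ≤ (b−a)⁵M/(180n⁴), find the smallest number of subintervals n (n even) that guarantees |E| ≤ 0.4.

4

Need 10240/(180n⁴) ≤ 0.4.
n⁴ ≥ 10240/(180·0.4) = 142.222 ⇒ n ≥ 3.4534, so the smallest even n is 4. (n must be even for Simpson's rule.)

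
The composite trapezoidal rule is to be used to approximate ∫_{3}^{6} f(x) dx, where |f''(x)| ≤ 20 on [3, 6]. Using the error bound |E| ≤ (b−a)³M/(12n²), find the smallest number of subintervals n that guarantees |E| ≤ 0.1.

Need 540/(12n²) ≤ 0.1.
n² ≥ 540/(12·0.1) = 450 ⇒ n ≥ 21.2132, so the smallest n is 22.

22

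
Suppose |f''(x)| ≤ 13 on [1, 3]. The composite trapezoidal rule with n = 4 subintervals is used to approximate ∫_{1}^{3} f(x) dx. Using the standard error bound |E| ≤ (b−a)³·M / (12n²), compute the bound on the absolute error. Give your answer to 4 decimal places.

0.5417

|E| ≤ (2)³·13 / (12·4²) = 104/192 = 0.5417.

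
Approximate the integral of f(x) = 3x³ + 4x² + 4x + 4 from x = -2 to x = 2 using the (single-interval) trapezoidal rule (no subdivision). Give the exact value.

80

T = (b−a)/2 · [f(-2) + f(2)] = 2·[(-12) + 52] = 80.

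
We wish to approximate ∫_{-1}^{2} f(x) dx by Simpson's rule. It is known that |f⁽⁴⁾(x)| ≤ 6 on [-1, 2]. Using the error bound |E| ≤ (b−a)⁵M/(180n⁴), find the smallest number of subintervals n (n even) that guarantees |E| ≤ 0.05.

4

Need 1458/(180n⁴) ≤ 0.05.
n⁴ ≥ 1458/(180·0.05) = 162 ⇒ n ≥ 3.5676, so the smallest even n is 4. (n must be even for Simpson's rule.)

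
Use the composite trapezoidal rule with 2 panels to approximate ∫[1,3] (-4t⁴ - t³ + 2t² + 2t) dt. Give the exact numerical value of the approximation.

h = (3 − 1)/2 = 1.
Nodes t₀,…,t₂ = 1, 2, 3.
f(t) = -4t⁴ - t³ + 2t² + 2t: f₀=-1, f₁=-60, f₂=-327.
(h/2)·[f₀ + 2f₁ + f₂] = 0.5·(-448) = -224.

-224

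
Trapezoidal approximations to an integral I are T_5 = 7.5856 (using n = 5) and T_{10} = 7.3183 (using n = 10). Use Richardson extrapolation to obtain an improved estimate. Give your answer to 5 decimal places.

R = (4·T_{10} − T_5) / 3 = (4·7.3183 − 7.5856)/3 = (21.6876)/3 = 7.22920.

7.22920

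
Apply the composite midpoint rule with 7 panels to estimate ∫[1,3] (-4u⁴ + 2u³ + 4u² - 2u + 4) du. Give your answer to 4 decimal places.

-117.7376

h = (3 − 1)/7 = 0.285714.
Midpoints m₁,…,m₇ = 1.142857, 1.428571, 1.714286, 2, 2.285714, 2.571429, 2.857143.
f(m₁)=3.100375, f(m₂)=-1.522699, f(m₃)=-12.143274, f(m₄)=-32, f(m₅)=-64.971262, f(m₆)=-115.575177, f(m₇)=-188.969596.
h·[f(m₁) + f(m₂) + f(m₃) + f(m₄) + f(m₅) + f(m₆) + f(m₇)] = 0.285714·(-412.081633) = -117.7376.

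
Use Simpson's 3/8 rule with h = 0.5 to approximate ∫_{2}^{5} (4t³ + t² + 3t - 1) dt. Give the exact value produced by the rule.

h = (5 − 2)/6 = 0.5.
Nodes t₀,…,t₆ = 2, 2.5, 3, 3.5, 4, 4.5, 5.
f(t) = 4t³ + t² + 3t - 1: f₀=41, f₁=75.25, f₂=125, f₃=193.25, f₄=283, f₅=397.25, f₆=539.
(3h/8)·[f₀ + 3f₁ + 3f₂ + 2f₃ + 3f₄ + 3f₅ + f₆] = 0.1875·(3608) = 676.5.

676.5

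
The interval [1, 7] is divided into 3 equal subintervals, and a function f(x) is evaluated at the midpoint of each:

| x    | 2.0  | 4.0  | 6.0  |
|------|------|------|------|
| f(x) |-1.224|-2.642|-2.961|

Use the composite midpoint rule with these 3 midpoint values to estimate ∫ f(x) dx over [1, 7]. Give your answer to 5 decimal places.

h = 2, n = 3.
h·[y(m₁) + y(m₂) + y(m₃)] = 2·(-6.827) = -13.65400.

-13.65400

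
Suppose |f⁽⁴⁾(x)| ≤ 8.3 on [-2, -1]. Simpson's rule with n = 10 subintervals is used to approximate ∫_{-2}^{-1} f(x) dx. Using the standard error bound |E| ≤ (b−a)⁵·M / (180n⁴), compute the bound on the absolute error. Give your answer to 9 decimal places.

0.000004611

|E| ≤ (1)⁵·8.3 / (180·10⁴) = 8.3/1800000 = 0.000004611.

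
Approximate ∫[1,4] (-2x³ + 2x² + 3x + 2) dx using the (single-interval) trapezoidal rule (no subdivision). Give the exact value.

-115.5

T = (b−a)/2 · [f(1) + f(4)] = 1.5·[5 + (-82)] = -115.5.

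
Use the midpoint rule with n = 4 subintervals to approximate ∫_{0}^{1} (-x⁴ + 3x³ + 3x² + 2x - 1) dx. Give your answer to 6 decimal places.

h = (1 − 0)/4 = 0.25.
Midpoints m₁,…,m₄ = 0.125, 0.375, 0.625, 0.875.
f(m₁)=-0.697509765625, f(m₂)=0.310302734375, f(m₃)=2.001708984375, f(m₄)=4.470458984375.
h·[f(m₁) + f(m₂) + f(m₃) + f(m₄)] = 0.25·(6.0849609375) = 1.521240.

1.521240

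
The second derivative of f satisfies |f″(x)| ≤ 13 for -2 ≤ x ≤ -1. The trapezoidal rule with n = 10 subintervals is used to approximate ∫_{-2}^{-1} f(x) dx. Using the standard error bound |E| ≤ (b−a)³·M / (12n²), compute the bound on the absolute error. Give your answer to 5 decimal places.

0.01083

|E| ≤ (1)³·13 / (12·10²) = 13/1200 = 0.01083.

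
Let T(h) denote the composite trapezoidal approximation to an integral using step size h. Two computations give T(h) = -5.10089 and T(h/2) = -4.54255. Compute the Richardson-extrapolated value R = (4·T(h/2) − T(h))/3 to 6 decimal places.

R = (4·T(h/2) − T(h)) / 3 = (4·(-4.54255) − (-5.10089))/3 = (-13.06931)/3 = -4.356437.

-4.356437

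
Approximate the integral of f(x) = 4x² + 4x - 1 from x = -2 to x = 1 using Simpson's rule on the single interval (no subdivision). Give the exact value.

S = (b−a)/6 · [f(-2) + 4f(-0.5) + f(1)] = 0.5·[7 + 4·(-2) + 7] = 3.

3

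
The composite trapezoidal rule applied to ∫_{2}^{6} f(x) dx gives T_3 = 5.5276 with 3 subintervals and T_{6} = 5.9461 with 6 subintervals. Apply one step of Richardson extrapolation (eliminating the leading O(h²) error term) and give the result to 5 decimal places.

6.08560

R = (4·T_{6} − T_3) / 3 = (4·5.9461 − 5.5276)/3 = (18.2568)/3 = 6.08560.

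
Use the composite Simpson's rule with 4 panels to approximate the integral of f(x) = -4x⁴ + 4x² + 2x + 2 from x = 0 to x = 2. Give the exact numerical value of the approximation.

h = (2 − 0)/4 = 0.5.
Nodes x₀,…,x₄ = 0, 0.5, 1, 1.5, 2.
f(x) = -4x⁴ + 4x² + 2x + 2: f₀=2, f₁=3.75, f₂=4, f₃=-6.25, f₄=-42.
(h/3)·[f₀ + 4f₁ + 2f₂ + 4f₃ + f₄] = 0.166667·(-42) = -7.

-7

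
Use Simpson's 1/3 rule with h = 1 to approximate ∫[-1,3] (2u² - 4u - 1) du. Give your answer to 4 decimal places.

-1.3333

h = (3 − (-1))/4 = 1.
Nodes u₀,…,u₄ = -1, 0, 1, 2, 3.
f(u) = 2u² - 4u - 1: f₀=5, f₁=-1, f₂=-3, f₃=-1, f₄=5.
(h/3)·[f₀ + 4f₁ + 2f₂ + 4f₃ + f₄] = 0.333333·(-4) = -1.3333.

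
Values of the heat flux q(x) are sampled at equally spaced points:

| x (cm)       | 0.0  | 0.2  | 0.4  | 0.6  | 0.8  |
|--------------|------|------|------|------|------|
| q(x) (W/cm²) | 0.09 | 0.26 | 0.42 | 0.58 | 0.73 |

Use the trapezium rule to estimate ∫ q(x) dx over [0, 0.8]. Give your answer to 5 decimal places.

h = 0.2, n = 4.
(h/2)·[y₀ + 2y₁ + 2y₂ + 2y₃ + y₄] = 0.1·(3.34) = 0.33400.

0.33400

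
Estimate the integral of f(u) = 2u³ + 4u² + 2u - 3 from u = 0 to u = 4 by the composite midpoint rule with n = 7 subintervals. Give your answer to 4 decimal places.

215.5918

h = (4 − 0)/7 = 0.571429.
Midpoints m₁,…,m₇ = 0.285714, 0.857143, 1.428571, 2, 2.571429, 3.142857, 3.714286.
f(m₁)=-2.055394, f(m₂)=2.912536, f(m₃)=13.851312, f(m₄)=33, f(m₅)=62.597668, f(m₆)=104.883382, f(m₇)=162.096210.
h·[f(m₁) + f(m₂) + f(m₃) + f(m₄) + f(m₅) + f(m₆) + f(m₇)] = 0.571429·(377.285714) = 215.5918.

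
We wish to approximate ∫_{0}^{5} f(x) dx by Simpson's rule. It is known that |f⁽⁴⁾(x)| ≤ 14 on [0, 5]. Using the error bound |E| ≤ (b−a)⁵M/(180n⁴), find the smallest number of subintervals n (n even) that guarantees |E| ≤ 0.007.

14

Need 43750/(180n⁴) ≤ 0.007.
n⁴ ≥ 43750/(180·0.007) = 34722.2 ⇒ n ≥ 13.6506, so the smallest even n is 14. (n must be even for Simpson's rule.)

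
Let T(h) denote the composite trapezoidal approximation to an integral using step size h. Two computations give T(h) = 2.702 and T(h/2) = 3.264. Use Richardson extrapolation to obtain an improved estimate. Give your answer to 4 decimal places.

R = (4·T(h/2) − T(h)) / 3 = (4·3.264 − 2.702)/3 = (10.354)/3 = 3.4513.

3.4513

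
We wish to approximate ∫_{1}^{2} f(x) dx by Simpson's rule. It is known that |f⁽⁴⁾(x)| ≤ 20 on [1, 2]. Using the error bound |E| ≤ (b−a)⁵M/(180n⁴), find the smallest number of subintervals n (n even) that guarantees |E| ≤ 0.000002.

Need 20/(180n⁴) ≤ 0.000002.
n⁴ ≥ 20/(180·0.000002) = 55555.6 ⇒ n ≥ 15.3526, so the smallest even n is 16. (n must be even for Simpson's rule.)

16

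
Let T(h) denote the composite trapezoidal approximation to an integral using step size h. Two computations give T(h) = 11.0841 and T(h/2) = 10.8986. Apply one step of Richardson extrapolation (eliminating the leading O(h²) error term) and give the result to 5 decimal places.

10.83677

R = (4·T(h/2) − T(h)) / 3 = (4·10.8986 − 11.0841)/3 = (32.5103)/3 = 10.83677.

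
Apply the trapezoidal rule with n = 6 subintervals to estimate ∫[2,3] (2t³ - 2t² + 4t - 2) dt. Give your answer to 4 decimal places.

h = (3 − 2)/6 = 0.166667.
Nodes t₀,…,t₆ = 2, 2.166667, 2.333333, 2.5, 2.666667, 2.833333, 3.
f(t) = 2t³ - 2t² + 4t - 2: f₀=14, f₁=17.620370, f₂=21.851852, f₃=26.75, f₄=32.370370, f₅=38.768519, f₆=46.
(h/2)·[f₀ + 2f₁ + 2f₂ + 2f₃ + 2f₄ + 2f₅ + f₆] = 0.083333·(334.722222) = 27.8935.

27.8935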